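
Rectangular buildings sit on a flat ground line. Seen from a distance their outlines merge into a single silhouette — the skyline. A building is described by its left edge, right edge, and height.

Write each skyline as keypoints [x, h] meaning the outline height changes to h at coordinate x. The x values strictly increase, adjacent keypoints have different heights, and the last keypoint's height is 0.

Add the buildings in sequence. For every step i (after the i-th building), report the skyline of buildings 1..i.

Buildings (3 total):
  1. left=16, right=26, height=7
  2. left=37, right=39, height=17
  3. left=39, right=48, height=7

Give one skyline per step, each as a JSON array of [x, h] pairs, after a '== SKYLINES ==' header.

== SKYLINES ==
[[16,7],[26,0]]
[[16,7],[26,0],[37,17],[39,0]]
[[16,7],[26,0],[37,17],[39,7],[48,0]]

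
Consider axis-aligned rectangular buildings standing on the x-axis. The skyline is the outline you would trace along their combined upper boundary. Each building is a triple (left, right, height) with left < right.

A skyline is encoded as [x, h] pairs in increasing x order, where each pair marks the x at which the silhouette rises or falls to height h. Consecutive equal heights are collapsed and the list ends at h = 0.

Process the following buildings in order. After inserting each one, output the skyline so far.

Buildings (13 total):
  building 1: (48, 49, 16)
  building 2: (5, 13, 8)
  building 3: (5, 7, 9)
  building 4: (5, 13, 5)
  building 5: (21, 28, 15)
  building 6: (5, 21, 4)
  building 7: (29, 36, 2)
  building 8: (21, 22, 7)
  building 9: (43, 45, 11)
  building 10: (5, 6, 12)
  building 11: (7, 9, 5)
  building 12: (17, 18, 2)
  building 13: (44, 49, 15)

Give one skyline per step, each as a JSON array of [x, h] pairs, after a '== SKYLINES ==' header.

== SKYLINES ==
[[48,16],[49,0]]
[[5,8],[13,0],[48,16],[49,0]]
[[5,9],[7,8],[13,0],[48,16],[49,0]]
[[5,9],[7,8],[13,0],[48,16],[49,0]]
[[5,9],[7,8],[13,0],[21,15],[28,0],[48,16],[49,0]]
[[5,9],[7,8],[13,4],[21,15],[28,0],[48,16],[49,0]]
[[5,9],[7,8],[13,4],[21,15],[28,0],[29,2],[36,0],[48,16],[49,0]]
[[5,9],[7,8],[13,4],[21,15],[28,0],[29,2],[36,0],[48,16],[49,0]]
[[5,9],[7,8],[13,4],[21,15],[28,0],[29,2],[36,0],[43,11],[45,0],[48,16],[49,0]]
[[5,12],[6,9],[7,8],[13,4],[21,15],[28,0],[29,2],[36,0],[43,11],[45,0],[48,16],[49,0]]
[[5,12],[6,9],[7,8],[13,4],[21,15],[28,0],[29,2],[36,0],[43,11],[45,0],[48,16],[49,0]]
[[5,12],[6,9],[7,8],[13,4],[21,15],[28,0],[29,2],[36,0],[43,11],[45,0],[48,16],[49,0]]
[[5,12],[6,9],[7,8],[13,4],[21,15],[28,0],[29,2],[36,0],[43,11],[44,15],[48,16],[49,0]]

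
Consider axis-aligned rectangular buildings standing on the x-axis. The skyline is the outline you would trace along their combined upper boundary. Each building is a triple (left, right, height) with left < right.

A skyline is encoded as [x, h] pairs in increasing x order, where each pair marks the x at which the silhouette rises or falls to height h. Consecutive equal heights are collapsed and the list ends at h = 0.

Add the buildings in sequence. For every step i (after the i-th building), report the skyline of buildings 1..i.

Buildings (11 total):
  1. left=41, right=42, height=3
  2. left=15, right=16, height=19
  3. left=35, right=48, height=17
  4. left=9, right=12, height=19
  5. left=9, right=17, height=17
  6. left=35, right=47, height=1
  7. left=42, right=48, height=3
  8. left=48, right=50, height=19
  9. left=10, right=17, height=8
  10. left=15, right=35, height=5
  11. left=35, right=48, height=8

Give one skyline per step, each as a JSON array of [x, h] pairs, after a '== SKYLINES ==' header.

== SKYLINES ==
[[41,3],[42,0]]
[[15,19],[16,0],[41,3],[42,0]]
[[15,19],[16,0],[35,17],[48,0]]
[[9,19],[12,0],[15,19],[16,0],[35,17],[48,0]]
[[9,19],[12,17],[15,19],[16,17],[17,0],[35,17],[48,0]]
[[9,19],[12,17],[15,19],[16,17],[17,0],[35,17],[48,0]]
[[9,19],[12,17],[15,19],[16,17],[17,0],[35,17],[48,0]]
[[9,19],[12,17],[15,19],[16,17],[17,0],[35,17],[48,19],[50,0]]
[[9,19],[12,17],[15,19],[16,17],[17,0],[35,17],[48,19],[50,0]]
[[9,19],[12,17],[15,19],[16,17],[17,5],[35,17],[48,19],[50,0]]
[[9,19],[12,17],[15,19],[16,17],[17,5],[35,17],[48,19],[50,0]]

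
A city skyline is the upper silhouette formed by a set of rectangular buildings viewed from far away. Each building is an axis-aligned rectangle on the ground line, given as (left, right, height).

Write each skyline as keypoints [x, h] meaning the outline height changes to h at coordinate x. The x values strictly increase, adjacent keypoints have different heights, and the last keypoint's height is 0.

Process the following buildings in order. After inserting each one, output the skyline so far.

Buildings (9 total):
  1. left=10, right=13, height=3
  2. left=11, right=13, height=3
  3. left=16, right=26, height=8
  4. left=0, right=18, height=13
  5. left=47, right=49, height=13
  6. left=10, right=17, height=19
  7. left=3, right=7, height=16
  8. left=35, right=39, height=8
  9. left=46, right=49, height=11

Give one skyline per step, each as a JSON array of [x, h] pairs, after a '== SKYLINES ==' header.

== SKYLINES ==
[[10,3],[13,0]]
[[10,3],[13,0]]
[[10,3],[13,0],[16,8],[26,0]]
[[0,13],[18,8],[26,0]]
[[0,13],[18,8],[26,0],[47,13],[49,0]]
[[0,13],[10,19],[17,13],[18,8],[26,0],[47,13],[49,0]]
[[0,13],[3,16],[7,13],[10,19],[17,13],[18,8],[26,0],[47,13],[49,0]]
[[0,13],[3,16],[7,13],[10,19],[17,13],[18,8],[26,0],[35,8],[39,0],[47,13],[49,0]]
[[0,13],[3,16],[7,13],[10,19],[17,13],[18,8],[26,0],[35,8],[39,0],[46,11],[47,13],[49,0]]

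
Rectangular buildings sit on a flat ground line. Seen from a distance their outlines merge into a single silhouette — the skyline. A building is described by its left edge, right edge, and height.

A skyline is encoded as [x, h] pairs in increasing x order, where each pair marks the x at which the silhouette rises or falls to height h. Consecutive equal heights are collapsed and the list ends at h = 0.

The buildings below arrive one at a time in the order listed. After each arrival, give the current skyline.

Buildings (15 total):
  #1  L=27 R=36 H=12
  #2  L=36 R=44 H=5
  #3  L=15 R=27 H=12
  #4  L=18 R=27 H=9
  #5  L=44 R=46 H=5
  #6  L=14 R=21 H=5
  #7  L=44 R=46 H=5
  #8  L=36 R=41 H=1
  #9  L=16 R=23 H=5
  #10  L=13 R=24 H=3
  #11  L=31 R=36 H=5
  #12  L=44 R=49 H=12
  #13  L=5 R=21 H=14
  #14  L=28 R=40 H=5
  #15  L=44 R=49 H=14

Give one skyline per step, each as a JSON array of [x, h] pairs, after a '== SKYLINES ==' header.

== SKYLINES ==
[[27,12],[36,0]]
[[27,12],[36,5],[44,0]]
[[15,12],[36,5],[44,0]]
[[15,12],[36,5],[44,0]]
[[15,12],[36,5],[46,0]]
[[14,5],[15,12],[36,5],[46,0]]
[[14,5],[15,12],[36,5],[46,0]]
[[14,5],[15,12],[36,5],[46,0]]
[[14,5],[15,12],[36,5],[46,0]]
[[13,3],[14,5],[15,12],[36,5],[46,0]]
[[13,3],[14,5],[15,12],[36,5],[46,0]]
[[13,3],[14,5],[15,12],[36,5],[44,12],[49,0]]
[[5,14],[21,12],[36,5],[44,12],[49,0]]
[[5,14],[21,12],[36,5],[44,12],[49,0]]
[[5,14],[21,12],[36,5],[44,14],[49,0]]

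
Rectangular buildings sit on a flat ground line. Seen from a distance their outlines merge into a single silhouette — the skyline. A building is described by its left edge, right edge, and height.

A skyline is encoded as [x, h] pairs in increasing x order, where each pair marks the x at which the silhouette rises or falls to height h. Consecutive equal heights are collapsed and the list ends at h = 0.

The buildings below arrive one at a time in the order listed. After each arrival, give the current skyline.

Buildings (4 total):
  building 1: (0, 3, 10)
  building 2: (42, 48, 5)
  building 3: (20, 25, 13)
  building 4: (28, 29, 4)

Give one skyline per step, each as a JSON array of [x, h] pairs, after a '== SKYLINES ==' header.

== SKYLINES ==
[[0,10],[3,0]]
[[0,10],[3,0],[42,5],[48,0]]
[[0,10],[3,0],[20,13],[25,0],[42,5],[48,0]]
[[0,10],[3,0],[20,13],[25,0],[28,4],[29,0],[42,5],[48,0]]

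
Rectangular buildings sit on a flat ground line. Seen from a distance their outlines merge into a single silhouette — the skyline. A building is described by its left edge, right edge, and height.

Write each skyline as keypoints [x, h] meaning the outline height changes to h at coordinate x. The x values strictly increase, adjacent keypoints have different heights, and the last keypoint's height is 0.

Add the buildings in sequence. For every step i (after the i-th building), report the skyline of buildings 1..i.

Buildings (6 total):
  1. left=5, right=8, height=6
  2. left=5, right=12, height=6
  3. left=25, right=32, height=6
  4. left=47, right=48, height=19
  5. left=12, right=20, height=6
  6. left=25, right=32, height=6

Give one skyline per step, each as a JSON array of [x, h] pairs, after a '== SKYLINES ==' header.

== SKYLINES ==
[[5,6],[8,0]]
[[5,6],[12,0]]
[[5,6],[12,0],[25,6],[32,0]]
[[5,6],[12,0],[25,6],[32,0],[47,19],[48,0]]
[[5,6],[20,0],[25,6],[32,0],[47,19],[48,0]]
[[5,6],[20,0],[25,6],[32,0],[47,19],[48,0]]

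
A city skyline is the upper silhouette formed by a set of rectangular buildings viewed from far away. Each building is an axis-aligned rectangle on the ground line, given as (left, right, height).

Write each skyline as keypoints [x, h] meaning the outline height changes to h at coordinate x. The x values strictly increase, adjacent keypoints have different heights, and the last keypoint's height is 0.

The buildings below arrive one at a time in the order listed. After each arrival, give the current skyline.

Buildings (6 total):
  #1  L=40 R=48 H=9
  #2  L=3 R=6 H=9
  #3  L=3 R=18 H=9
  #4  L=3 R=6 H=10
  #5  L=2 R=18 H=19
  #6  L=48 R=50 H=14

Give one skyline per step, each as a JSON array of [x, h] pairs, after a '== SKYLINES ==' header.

== SKYLINES ==
[[40,9],[48,0]]
[[3,9],[6,0],[40,9],[48,0]]
[[3,9],[18,0],[40,9],[48,0]]
[[3,10],[6,9],[18,0],[40,9],[48,0]]
[[2,19],[18,0],[40,9],[48,0]]
[[2,19],[18,0],[40,9],[48,14],[50,0]]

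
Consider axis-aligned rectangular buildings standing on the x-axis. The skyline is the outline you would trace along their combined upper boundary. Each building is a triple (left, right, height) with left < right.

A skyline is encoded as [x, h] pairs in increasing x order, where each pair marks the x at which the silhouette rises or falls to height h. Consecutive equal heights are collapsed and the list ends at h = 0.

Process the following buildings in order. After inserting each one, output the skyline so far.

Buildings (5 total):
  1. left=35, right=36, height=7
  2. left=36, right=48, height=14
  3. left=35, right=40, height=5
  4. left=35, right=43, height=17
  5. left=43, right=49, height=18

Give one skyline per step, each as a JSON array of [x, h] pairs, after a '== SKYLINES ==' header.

== SKYLINES ==
[[35,7],[36,0]]
[[35,7],[36,14],[48,0]]
[[35,7],[36,14],[48,0]]
[[35,17],[43,14],[48,0]]
[[35,17],[43,18],[49,0]]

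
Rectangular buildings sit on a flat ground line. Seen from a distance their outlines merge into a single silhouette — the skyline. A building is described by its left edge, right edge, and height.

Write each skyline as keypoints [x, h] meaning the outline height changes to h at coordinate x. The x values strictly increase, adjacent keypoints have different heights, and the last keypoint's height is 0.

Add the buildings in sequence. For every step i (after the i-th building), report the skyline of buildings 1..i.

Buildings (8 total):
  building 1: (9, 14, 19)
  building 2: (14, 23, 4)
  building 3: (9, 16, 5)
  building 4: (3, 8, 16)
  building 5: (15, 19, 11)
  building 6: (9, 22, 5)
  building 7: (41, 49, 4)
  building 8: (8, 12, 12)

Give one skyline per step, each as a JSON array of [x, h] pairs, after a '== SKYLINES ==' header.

== SKYLINES ==
[[9,19],[14,0]]
[[9,19],[14,4],[23,0]]
[[9,19],[14,5],[16,4],[23,0]]
[[3,16],[8,0],[9,19],[14,5],[16,4],[23,0]]
[[3,16],[8,0],[9,19],[14,5],[15,11],[19,4],[23,0]]
[[3,16],[8,0],[9,19],[14,5],[15,11],[19,5],[22,4],[23,0]]
[[3,16],[8,0],[9,19],[14,5],[15,11],[19,5],[22,4],[23,0],[41,4],[49,0]]
[[3,16],[8,12],[9,19],[14,5],[15,11],[19,5],[22,4],[23,0],[41,4],[49,0]]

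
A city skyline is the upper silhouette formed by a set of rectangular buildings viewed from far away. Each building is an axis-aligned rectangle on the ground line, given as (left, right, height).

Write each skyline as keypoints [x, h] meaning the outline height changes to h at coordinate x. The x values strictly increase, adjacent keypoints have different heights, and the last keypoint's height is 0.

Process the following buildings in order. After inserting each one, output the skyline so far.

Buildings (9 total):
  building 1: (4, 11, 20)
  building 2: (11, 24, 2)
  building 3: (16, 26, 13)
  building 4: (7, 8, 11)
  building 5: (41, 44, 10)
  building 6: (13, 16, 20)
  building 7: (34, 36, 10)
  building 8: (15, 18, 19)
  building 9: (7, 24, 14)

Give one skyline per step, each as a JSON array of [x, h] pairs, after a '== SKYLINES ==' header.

== SKYLINES ==
[[4,20],[11,0]]
[[4,20],[11,2],[24,0]]
[[4,20],[11,2],[16,13],[26,0]]
[[4,20],[11,2],[16,13],[26,0]]
[[4,20],[11,2],[16,13],[26,0],[41,10],[44,0]]
[[4,20],[11,2],[13,20],[16,13],[26,0],[41,10],[44,0]]
[[4,20],[11,2],[13,20],[16,13],[26,0],[34,10],[36,0],[41,10],[44,0]]
[[4,20],[11,2],[13,20],[16,19],[18,13],[26,0],[34,10],[36,0],[41,10],[44,0]]
[[4,20],[11,14],[13,20],[16,19],[18,14],[24,13],[26,0],[34,10],[36,0],[41,10],[44,0]]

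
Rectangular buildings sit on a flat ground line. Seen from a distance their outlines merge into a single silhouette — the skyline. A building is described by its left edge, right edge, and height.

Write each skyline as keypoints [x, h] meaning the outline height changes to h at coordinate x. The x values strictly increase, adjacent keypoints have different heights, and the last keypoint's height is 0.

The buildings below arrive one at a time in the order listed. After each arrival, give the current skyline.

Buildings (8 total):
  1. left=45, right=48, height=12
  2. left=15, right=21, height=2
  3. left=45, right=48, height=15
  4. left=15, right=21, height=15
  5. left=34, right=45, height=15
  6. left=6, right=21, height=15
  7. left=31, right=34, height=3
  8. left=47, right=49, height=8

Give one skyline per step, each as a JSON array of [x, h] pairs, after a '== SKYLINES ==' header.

== SKYLINES ==
[[45,12],[48,0]]
[[15,2],[21,0],[45,12],[48,0]]
[[15,2],[21,0],[45,15],[48,0]]
[[15,15],[21,0],[45,15],[48,0]]
[[15,15],[21,0],[34,15],[48,0]]
[[6,15],[21,0],[34,15],[48,0]]
[[6,15],[21,0],[31,3],[34,15],[48,0]]
[[6,15],[21,0],[31,3],[34,15],[48,8],[49,0]]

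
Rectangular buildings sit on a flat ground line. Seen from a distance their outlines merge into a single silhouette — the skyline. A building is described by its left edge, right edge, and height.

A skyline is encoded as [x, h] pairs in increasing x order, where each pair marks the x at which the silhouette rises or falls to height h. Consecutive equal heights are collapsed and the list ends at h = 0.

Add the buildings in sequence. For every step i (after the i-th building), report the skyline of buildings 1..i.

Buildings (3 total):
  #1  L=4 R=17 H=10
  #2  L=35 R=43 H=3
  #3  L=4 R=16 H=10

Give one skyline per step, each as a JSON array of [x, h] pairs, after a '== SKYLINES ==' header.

== SKYLINES ==
[[4,10],[17,0]]
[[4,10],[17,0],[35,3],[43,0]]
[[4,10],[17,0],[35,3],[43,0]]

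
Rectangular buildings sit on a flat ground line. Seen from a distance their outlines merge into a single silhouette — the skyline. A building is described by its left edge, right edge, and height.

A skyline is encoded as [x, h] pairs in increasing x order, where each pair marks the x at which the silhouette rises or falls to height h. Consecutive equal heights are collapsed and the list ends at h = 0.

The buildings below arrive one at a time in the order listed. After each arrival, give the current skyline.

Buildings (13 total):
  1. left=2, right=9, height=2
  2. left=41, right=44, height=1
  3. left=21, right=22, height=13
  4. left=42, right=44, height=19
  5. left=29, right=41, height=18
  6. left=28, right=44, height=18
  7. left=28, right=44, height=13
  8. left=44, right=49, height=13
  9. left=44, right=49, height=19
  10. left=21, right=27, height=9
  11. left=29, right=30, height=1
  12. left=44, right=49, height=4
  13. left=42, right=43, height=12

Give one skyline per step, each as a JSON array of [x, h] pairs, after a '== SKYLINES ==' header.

== SKYLINES ==
[[2,2],[9,0]]
[[2,2],[9,0],[41,1],[44,0]]
[[2,2],[9,0],[21,13],[22,0],[41,1],[44,0]]
[[2,2],[9,0],[21,13],[22,0],[41,1],[42,19],[44,0]]
[[2,2],[9,0],[21,13],[22,0],[29,18],[41,1],[42,19],[44,0]]
[[2,2],[9,0],[21,13],[22,0],[28,18],[42,19],[44,0]]
[[2,2],[9,0],[21,13],[22,0],[28,18],[42,19],[44,0]]
[[2,2],[9,0],[21,13],[22,0],[28,18],[42,19],[44,13],[49,0]]
[[2,2],[9,0],[21,13],[22,0],[28,18],[42,19],[49,0]]
[[2,2],[9,0],[21,13],[22,9],[27,0],[28,18],[42,19],[49,0]]
[[2,2],[9,0],[21,13],[22,9],[27,0],[28,18],[42,19],[49,0]]
[[2,2],[9,0],[21,13],[22,9],[27,0],[28,18],[42,19],[49,0]]
[[2,2],[9,0],[21,13],[22,9],[27,0],[28,18],[42,19],[49,0]]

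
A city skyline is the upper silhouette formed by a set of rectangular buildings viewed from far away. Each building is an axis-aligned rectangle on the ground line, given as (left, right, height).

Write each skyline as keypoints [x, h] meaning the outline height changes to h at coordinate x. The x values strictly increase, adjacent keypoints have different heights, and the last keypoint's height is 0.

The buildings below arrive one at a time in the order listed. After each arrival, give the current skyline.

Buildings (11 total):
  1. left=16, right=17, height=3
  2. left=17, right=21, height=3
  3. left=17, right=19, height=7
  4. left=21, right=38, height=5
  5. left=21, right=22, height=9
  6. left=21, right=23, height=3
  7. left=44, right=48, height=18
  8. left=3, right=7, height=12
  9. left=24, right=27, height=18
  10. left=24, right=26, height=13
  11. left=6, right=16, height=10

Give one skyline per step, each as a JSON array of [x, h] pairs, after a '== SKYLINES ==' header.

== SKYLINES ==
[[16,3],[17,0]]
[[16,3],[21,0]]
[[16,3],[17,7],[19,3],[21,0]]
[[16,3],[17,7],[19,3],[21,5],[38,0]]
[[16,3],[17,7],[19,3],[21,9],[22,5],[38,0]]
[[16,3],[17,7],[19,3],[21,9],[22,5],[38,0]]
[[16,3],[17,7],[19,3],[21,9],[22,5],[38,0],[44,18],[48,0]]
[[3,12],[7,0],[16,3],[17,7],[19,3],[21,9],[22,5],[38,0],[44,18],[48,0]]
[[3,12],[7,0],[16,3],[17,7],[19,3],[21,9],[22,5],[24,18],[27,5],[38,0],[44,18],[48,0]]
[[3,12],[7,0],[16,3],[17,7],[19,3],[21,9],[22,5],[24,18],[27,5],[38,0],[44,18],[48,0]]
[[3,12],[7,10],[16,3],[17,7],[19,3],[21,9],[22,5],[24,18],[27,5],[38,0],[44,18],[48,0]]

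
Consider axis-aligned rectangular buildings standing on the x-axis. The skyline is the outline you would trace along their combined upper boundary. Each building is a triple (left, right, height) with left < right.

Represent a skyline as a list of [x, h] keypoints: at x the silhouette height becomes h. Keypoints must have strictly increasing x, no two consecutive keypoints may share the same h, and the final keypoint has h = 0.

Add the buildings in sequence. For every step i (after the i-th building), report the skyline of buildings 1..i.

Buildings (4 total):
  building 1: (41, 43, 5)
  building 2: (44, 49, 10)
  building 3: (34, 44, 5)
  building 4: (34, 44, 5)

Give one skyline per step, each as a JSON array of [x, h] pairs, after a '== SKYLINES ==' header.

== SKYLINES ==
[[41,5],[43,0]]
[[41,5],[43,0],[44,10],[49,0]]
[[34,5],[44,10],[49,0]]
[[34,5],[44,10],[49,0]]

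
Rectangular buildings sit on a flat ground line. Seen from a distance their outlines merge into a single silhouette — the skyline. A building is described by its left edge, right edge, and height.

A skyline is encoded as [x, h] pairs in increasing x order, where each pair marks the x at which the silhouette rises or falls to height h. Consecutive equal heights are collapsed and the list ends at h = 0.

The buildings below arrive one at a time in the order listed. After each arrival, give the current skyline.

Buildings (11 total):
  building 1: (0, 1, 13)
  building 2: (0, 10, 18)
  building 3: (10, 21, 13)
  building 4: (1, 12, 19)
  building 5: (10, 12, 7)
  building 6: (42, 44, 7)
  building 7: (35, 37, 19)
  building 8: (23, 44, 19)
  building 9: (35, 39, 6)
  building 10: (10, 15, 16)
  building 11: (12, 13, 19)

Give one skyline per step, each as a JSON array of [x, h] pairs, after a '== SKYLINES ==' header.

== SKYLINES ==
[[0,13],[1,0]]
[[0,18],[10,0]]
[[0,18],[10,13],[21,0]]
[[0,18],[1,19],[12,13],[21,0]]
[[0,18],[1,19],[12,13],[21,0]]
[[0,18],[1,19],[12,13],[21,0],[42,7],[44,0]]
[[0,18],[1,19],[12,13],[21,0],[35,19],[37,0],[42,7],[44,0]]
[[0,18],[1,19],[12,13],[21,0],[23,19],[44,0]]
[[0,18],[1,19],[12,13],[21,0],[23,19],[44,0]]
[[0,18],[1,19],[12,16],[15,13],[21,0],[23,19],[44,0]]
[[0,18],[1,19],[13,16],[15,13],[21,0],[23,19],[44,0]]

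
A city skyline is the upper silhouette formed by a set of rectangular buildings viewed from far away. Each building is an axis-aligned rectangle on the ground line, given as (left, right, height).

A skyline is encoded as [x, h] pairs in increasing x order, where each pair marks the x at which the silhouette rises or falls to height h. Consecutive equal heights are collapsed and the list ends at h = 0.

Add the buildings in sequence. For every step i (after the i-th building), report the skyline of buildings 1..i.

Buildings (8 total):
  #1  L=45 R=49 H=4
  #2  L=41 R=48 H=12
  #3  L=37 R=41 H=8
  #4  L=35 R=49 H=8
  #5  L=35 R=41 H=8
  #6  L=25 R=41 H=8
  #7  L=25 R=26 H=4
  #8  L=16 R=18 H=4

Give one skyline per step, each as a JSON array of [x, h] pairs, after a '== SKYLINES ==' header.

== SKYLINES ==
[[45,4],[49,0]]
[[41,12],[48,4],[49,0]]
[[37,8],[41,12],[48,4],[49,0]]
[[35,8],[41,12],[48,8],[49,0]]
[[35,8],[41,12],[48,8],[49,0]]
[[25,8],[41,12],[48,8],[49,0]]
[[25,8],[41,12],[48,8],[49,0]]
[[16,4],[18,0],[25,8],[41,12],[48,8],[49,0]]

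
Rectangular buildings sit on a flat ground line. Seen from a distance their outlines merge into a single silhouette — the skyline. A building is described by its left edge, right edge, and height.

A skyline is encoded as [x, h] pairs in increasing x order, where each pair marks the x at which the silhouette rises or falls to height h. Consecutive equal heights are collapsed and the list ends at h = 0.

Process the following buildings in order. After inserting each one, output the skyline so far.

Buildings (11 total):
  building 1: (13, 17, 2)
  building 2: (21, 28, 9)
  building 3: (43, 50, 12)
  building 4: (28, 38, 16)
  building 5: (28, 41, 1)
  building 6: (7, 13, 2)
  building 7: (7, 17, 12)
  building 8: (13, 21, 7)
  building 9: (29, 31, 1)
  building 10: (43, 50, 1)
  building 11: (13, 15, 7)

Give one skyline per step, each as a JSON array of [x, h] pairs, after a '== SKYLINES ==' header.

== SKYLINES ==
[[13,2],[17,0]]
[[13,2],[17,0],[21,9],[28,0]]
[[13,2],[17,0],[21,9],[28,0],[43,12],[50,0]]
[[13,2],[17,0],[21,9],[28,16],[38,0],[43,12],[50,0]]
[[13,2],[17,0],[21,9],[28,16],[38,1],[41,0],[43,12],[50,0]]
[[7,2],[17,0],[21,9],[28,16],[38,1],[41,0],[43,12],[50,0]]
[[7,12],[17,0],[21,9],[28,16],[38,1],[41,0],[43,12],[50,0]]
[[7,12],[17,7],[21,9],[28,16],[38,1],[41,0],[43,12],[50,0]]
[[7,12],[17,7],[21,9],[28,16],[38,1],[41,0],[43,12],[50,0]]
[[7,12],[17,7],[21,9],[28,16],[38,1],[41,0],[43,12],[50,0]]
[[7,12],[17,7],[21,9],[28,16],[38,1],[41,0],[43,12],[50,0]]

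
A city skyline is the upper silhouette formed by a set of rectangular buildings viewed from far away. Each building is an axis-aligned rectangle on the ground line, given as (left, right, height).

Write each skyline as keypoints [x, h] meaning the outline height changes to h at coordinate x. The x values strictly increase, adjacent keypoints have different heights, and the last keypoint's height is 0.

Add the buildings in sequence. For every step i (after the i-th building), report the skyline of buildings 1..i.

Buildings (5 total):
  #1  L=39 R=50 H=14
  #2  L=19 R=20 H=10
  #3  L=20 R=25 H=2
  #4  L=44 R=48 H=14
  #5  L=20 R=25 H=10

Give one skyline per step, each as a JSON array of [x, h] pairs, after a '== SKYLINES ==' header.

== SKYLINES ==
[[39,14],[50,0]]
[[19,10],[20,0],[39,14],[50,0]]
[[19,10],[20,2],[25,0],[39,14],[50,0]]
[[19,10],[20,2],[25,0],[39,14],[50,0]]
[[19,10],[25,0],[39,14],[50,0]]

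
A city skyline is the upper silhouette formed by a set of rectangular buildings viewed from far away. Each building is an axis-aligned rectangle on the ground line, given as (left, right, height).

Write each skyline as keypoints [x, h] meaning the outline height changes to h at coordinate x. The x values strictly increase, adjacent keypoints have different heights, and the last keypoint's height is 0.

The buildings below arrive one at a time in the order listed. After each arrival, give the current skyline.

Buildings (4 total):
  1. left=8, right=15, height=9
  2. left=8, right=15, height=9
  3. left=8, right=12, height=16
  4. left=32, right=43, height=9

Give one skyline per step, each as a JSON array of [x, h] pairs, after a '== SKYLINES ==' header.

== SKYLINES ==
[[8,9],[15,0]]
[[8,9],[15,0]]
[[8,16],[12,9],[15,0]]
[[8,16],[12,9],[15,0],[32,9],[43,0]]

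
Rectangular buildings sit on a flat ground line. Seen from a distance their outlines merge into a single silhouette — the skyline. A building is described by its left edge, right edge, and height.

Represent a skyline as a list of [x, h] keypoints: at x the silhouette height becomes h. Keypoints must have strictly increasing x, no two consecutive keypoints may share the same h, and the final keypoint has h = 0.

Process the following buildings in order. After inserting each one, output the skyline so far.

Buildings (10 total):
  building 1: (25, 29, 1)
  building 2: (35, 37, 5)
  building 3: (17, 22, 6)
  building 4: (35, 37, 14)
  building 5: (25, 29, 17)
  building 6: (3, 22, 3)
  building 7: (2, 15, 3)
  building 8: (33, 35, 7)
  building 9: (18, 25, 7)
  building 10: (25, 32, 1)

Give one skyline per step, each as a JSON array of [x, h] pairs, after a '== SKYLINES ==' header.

== SKYLINES ==
[[25,1],[29,0]]
[[25,1],[29,0],[35,5],[37,0]]
[[17,6],[22,0],[25,1],[29,0],[35,5],[37,0]]
[[17,6],[22,0],[25,1],[29,0],[35,14],[37,0]]
[[17,6],[22,0],[25,17],[29,0],[35,14],[37,0]]
[[3,3],[17,6],[22,0],[25,17],[29,0],[35,14],[37,0]]
[[2,3],[17,6],[22,0],[25,17],[29,0],[35,14],[37,0]]
[[2,3],[17,6],[22,0],[25,17],[29,0],[33,7],[35,14],[37,0]]
[[2,3],[17,6],[18,7],[25,17],[29,0],[33,7],[35,14],[37,0]]
[[2,3],[17,6],[18,7],[25,17],[29,1],[32,0],[33,7],[35,14],[37,0]]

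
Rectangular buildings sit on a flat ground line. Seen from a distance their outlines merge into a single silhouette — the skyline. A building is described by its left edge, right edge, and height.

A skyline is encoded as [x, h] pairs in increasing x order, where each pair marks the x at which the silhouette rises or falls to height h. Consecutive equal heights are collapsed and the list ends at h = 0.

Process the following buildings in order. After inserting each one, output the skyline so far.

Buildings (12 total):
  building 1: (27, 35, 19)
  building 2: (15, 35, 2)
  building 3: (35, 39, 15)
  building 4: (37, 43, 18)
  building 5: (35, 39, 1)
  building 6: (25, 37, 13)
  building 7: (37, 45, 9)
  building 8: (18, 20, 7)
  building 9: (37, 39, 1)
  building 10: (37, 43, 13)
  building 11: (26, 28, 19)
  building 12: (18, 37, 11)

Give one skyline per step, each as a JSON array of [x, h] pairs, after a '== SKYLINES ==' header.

== SKYLINES ==
[[27,19],[35,0]]
[[15,2],[27,19],[35,0]]
[[15,2],[27,19],[35,15],[39,0]]
[[15,2],[27,19],[35,15],[37,18],[43,0]]
[[15,2],[27,19],[35,15],[37,18],[43,0]]
[[15,2],[25,13],[27,19],[35,15],[37,18],[43,0]]
[[15,2],[25,13],[27,19],[35,15],[37,18],[43,9],[45,0]]
[[15,2],[18,7],[20,2],[25,13],[27,19],[35,15],[37,18],[43,9],[45,0]]
[[15,2],[18,7],[20,2],[25,13],[27,19],[35,15],[37,18],[43,9],[45,0]]
[[15,2],[18,7],[20,2],[25,13],[27,19],[35,15],[37,18],[43,9],[45,0]]
[[15,2],[18,7],[20,2],[25,13],[26,19],[35,15],[37,18],[43,9],[45,0]]
[[15,2],[18,11],[25,13],[26,19],[35,15],[37,18],[43,9],[45,0]]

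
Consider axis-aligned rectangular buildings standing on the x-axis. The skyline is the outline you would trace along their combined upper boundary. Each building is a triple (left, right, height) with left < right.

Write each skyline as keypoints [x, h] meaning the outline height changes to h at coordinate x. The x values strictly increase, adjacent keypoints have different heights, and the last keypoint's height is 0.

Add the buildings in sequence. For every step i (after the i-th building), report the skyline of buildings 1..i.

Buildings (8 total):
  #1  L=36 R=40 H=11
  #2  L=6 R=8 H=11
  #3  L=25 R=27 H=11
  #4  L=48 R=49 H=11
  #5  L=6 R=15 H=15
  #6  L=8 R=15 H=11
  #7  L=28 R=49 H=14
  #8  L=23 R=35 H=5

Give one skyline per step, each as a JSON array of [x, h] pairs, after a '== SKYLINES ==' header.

== SKYLINES ==
[[36,11],[40,0]]
[[6,11],[8,0],[36,11],[40,0]]
[[6,11],[8,0],[25,11],[27,0],[36,11],[40,0]]
[[6,11],[8,0],[25,11],[27,0],[36,11],[40,0],[48,11],[49,0]]
[[6,15],[15,0],[25,11],[27,0],[36,11],[40,0],[48,11],[49,0]]
[[6,15],[15,0],[25,11],[27,0],[36,11],[40,0],[48,11],[49,0]]
[[6,15],[15,0],[25,11],[27,0],[28,14],[49,0]]
[[6,15],[15,0],[23,5],[25,11],[27,5],[28,14],[49,0]]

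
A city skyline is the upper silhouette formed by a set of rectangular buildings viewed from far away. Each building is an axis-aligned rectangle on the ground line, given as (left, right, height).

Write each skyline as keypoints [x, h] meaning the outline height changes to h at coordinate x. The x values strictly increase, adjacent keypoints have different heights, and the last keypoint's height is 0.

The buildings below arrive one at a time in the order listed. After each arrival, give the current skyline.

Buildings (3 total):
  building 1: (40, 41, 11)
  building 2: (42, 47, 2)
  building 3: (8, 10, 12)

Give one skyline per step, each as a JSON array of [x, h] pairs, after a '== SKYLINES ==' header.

== SKYLINES ==
[[40,11],[41,0]]
[[40,11],[41,0],[42,2],[47,0]]
[[8,12],[10,0],[40,11],[41,0],[42,2],[47,0]]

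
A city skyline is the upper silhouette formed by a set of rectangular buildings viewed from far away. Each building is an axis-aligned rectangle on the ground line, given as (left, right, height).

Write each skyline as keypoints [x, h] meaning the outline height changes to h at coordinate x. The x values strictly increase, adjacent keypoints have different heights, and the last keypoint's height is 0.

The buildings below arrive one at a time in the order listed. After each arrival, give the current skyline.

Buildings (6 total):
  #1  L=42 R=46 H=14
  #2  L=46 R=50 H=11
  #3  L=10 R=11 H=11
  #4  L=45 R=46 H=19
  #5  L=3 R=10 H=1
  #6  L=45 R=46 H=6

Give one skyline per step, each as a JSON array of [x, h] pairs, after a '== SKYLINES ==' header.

== SKYLINES ==
[[42,14],[46,0]]
[[42,14],[46,11],[50,0]]
[[10,11],[11,0],[42,14],[46,11],[50,0]]
[[10,11],[11,0],[42,14],[45,19],[46,11],[50,0]]
[[3,1],[10,11],[11,0],[42,14],[45,19],[46,11],[50,0]]
[[3,1],[10,11],[11,0],[42,14],[45,19],[46,11],[50,0]]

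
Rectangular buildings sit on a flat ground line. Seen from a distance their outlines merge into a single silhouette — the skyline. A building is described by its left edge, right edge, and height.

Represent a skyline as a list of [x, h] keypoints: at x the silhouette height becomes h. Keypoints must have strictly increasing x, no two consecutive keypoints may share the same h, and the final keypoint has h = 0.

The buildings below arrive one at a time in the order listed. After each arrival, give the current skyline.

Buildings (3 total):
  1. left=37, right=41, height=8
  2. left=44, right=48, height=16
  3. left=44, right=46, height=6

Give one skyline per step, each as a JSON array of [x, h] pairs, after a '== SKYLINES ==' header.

== SKYLINES ==
[[37,8],[41,0]]
[[37,8],[41,0],[44,16],[48,0]]
[[37,8],[41,0],[44,16],[48,0]]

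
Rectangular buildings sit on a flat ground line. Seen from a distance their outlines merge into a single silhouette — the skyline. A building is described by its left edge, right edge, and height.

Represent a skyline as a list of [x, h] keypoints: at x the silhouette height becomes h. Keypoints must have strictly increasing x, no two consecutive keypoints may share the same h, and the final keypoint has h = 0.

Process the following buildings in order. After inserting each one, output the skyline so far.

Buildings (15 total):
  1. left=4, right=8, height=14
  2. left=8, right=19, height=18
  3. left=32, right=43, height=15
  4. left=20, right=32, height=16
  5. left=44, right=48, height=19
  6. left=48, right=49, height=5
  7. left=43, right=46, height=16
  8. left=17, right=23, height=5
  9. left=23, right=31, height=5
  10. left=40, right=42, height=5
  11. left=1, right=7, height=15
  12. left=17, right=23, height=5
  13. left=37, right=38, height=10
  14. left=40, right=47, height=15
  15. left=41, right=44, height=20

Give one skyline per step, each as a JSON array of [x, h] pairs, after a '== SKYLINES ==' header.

== SKYLINES ==
[[4,14],[8,0]]
[[4,14],[8,18],[19,0]]
[[4,14],[8,18],[19,0],[32,15],[43,0]]
[[4,14],[8,18],[19,0],[20,16],[32,15],[43,0]]
[[4,14],[8,18],[19,0],[20,16],[32,15],[43,0],[44,19],[48,0]]
[[4,14],[8,18],[19,0],[20,16],[32,15],[43,0],[44,19],[48,5],[49,0]]
[[4,14],[8,18],[19,0],[20,16],[32,15],[43,16],[44,19],[48,5],[49,0]]
[[4,14],[8,18],[19,5],[20,16],[32,15],[43,16],[44,19],[48,5],[49,0]]
[[4,14],[8,18],[19,5],[20,16],[32,15],[43,16],[44,19],[48,5],[49,0]]
[[4,14],[8,18],[19,5],[20,16],[32,15],[43,16],[44,19],[48,5],[49,0]]
[[1,15],[7,14],[8,18],[19,5],[20,16],[32,15],[43,16],[44,19],[48,5],[49,0]]
[[1,15],[7,14],[8,18],[19,5],[20,16],[32,15],[43,16],[44,19],[48,5],[49,0]]
[[1,15],[7,14],[8,18],[19,5],[20,16],[32,15],[43,16],[44,19],[48,5],[49,0]]
[[1,15],[7,14],[8,18],[19,5],[20,16],[32,15],[43,16],[44,19],[48,5],[49,0]]
[[1,15],[7,14],[8,18],[19,5],[20,16],[32,15],[41,20],[44,19],[48,5],[49,0]]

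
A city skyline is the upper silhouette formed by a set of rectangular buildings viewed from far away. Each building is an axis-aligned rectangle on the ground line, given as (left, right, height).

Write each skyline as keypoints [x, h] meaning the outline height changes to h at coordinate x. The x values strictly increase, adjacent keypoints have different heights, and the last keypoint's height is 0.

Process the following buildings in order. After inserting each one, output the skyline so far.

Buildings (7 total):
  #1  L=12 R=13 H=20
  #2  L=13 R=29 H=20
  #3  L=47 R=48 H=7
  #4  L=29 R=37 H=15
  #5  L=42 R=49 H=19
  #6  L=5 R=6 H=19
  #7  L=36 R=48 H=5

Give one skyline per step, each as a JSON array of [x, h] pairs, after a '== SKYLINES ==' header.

== SKYLINES ==
[[12,20],[13,0]]
[[12,20],[29,0]]
[[12,20],[29,0],[47,7],[48,0]]
[[12,20],[29,15],[37,0],[47,7],[48,0]]
[[12,20],[29,15],[37,0],[42,19],[49,0]]
[[5,19],[6,0],[12,20],[29,15],[37,0],[42,19],[49,0]]
[[5,19],[6,0],[12,20],[29,15],[37,5],[42,19],[49,0]]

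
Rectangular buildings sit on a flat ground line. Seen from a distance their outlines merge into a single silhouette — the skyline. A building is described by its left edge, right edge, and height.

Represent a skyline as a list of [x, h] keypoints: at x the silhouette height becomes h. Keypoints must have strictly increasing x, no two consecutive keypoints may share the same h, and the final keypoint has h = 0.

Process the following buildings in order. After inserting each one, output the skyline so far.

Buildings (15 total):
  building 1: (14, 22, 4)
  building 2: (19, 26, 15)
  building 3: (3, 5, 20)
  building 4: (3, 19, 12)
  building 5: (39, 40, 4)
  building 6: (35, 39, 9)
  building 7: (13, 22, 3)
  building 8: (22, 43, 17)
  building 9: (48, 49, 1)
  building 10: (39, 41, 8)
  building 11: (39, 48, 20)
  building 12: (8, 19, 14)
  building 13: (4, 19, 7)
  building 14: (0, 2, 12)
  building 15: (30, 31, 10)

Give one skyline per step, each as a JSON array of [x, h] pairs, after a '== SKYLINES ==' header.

== SKYLINES ==
[[14,4],[22,0]]
[[14,4],[19,15],[26,0]]
[[3,20],[5,0],[14,4],[19,15],[26,0]]
[[3,20],[5,12],[19,15],[26,0]]
[[3,20],[5,12],[19,15],[26,0],[39,4],[40,0]]
[[3,20],[5,12],[19,15],[26,0],[35,9],[39,4],[40,0]]
[[3,20],[5,12],[19,15],[26,0],[35,9],[39,4],[40,0]]
[[3,20],[5,12],[19,15],[22,17],[43,0]]
[[3,20],[5,12],[19,15],[22,17],[43,0],[48,1],[49,0]]
[[3,20],[5,12],[19,15],[22,17],[43,0],[48,1],[49,0]]
[[3,20],[5,12],[19,15],[22,17],[39,20],[48,1],[49,0]]
[[3,20],[5,12],[8,14],[19,15],[22,17],[39,20],[48,1],[49,0]]
[[3,20],[5,12],[8,14],[19,15],[22,17],[39,20],[48,1],[49,0]]
[[0,12],[2,0],[3,20],[5,12],[8,14],[19,15],[22,17],[39,20],[48,1],[49,0]]
[[0,12],[2,0],[3,20],[5,12],[8,14],[19,15],[22,17],[39,20],[48,1],[49,0]]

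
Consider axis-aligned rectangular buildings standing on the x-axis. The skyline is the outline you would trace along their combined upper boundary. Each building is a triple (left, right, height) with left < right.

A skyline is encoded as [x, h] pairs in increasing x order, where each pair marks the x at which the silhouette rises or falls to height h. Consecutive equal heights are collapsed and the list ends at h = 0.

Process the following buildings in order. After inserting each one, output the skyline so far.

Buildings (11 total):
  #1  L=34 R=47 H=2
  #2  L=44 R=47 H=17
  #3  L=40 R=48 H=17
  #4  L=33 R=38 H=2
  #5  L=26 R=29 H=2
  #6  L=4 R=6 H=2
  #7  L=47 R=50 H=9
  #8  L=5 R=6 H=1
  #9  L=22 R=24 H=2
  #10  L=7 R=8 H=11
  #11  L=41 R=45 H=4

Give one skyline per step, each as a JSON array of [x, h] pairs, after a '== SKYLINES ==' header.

== SKYLINES ==
[[34,2],[47,0]]
[[34,2],[44,17],[47,0]]
[[34,2],[40,17],[48,0]]
[[33,2],[40,17],[48,0]]
[[26,2],[29,0],[33,2],[40,17],[48,0]]
[[4,2],[6,0],[26,2],[29,0],[33,2],[40,17],[48,0]]
[[4,2],[6,0],[26,2],[29,0],[33,2],[40,17],[48,9],[50,0]]
[[4,2],[6,0],[26,2],[29,0],[33,2],[40,17],[48,9],[50,0]]
[[4,2],[6,0],[22,2],[24,0],[26,2],[29,0],[33,2],[40,17],[48,9],[50,0]]
[[4,2],[6,0],[7,11],[8,0],[22,2],[24,0],[26,2],[29,0],[33,2],[40,17],[48,9],[50,0]]
[[4,2],[6,0],[7,11],[8,0],[22,2],[24,0],[26,2],[29,0],[33,2],[40,17],[48,9],[50,0]]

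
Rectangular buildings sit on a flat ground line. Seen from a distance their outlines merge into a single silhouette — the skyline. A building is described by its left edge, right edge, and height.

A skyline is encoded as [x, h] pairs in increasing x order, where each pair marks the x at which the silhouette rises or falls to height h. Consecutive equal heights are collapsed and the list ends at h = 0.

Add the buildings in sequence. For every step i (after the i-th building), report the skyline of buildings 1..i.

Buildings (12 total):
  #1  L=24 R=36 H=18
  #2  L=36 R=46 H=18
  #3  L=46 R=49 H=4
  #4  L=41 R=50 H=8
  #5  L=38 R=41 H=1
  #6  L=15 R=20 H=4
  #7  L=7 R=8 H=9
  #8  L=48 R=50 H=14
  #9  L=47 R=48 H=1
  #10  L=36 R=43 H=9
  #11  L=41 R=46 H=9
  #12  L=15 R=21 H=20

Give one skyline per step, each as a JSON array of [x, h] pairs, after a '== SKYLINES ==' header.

== SKYLINES ==
[[24,18],[36,0]]
[[24,18],[46,0]]
[[24,18],[46,4],[49,0]]
[[24,18],[46,8],[50,0]]
[[24,18],[46,8],[50,0]]
[[15,4],[20,0],[24,18],[46,8],[50,0]]
[[7,9],[8,0],[15,4],[20,0],[24,18],[46,8],[50,0]]
[[7,9],[8,0],[15,4],[20,0],[24,18],[46,8],[48,14],[50,0]]
[[7,9],[8,0],[15,4],[20,0],[24,18],[46,8],[48,14],[50,0]]
[[7,9],[8,0],[15,4],[20,0],[24,18],[46,8],[48,14],[50,0]]
[[7,9],[8,0],[15,4],[20,0],[24,18],[46,8],[48,14],[50,0]]
[[7,9],[8,0],[15,20],[21,0],[24,18],[46,8],[48,14],[50,0]]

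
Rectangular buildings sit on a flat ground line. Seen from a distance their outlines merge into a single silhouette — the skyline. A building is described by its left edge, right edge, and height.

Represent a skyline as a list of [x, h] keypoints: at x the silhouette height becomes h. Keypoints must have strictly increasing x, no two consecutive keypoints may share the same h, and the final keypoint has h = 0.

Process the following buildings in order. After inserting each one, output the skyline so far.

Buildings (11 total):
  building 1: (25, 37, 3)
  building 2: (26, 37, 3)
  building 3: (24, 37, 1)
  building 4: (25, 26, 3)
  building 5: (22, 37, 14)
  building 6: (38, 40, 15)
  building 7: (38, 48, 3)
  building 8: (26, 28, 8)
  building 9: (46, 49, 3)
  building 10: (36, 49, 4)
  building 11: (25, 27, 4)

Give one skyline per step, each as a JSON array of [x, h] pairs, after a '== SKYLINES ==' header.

== SKYLINES ==
[[25,3],[37,0]]
[[25,3],[37,0]]
[[24,1],[25,3],[37,0]]
[[24,1],[25,3],[37,0]]
[[22,14],[37,0]]
[[22,14],[37,0],[38,15],[40,0]]
[[22,14],[37,0],[38,15],[40,3],[48,0]]
[[22,14],[37,0],[38,15],[40,3],[48,0]]
[[22,14],[37,0],[38,15],[40,3],[49,0]]
[[22,14],[37,4],[38,15],[40,4],[49,0]]
[[22,14],[37,4],[38,15],[40,4],[49,0]]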